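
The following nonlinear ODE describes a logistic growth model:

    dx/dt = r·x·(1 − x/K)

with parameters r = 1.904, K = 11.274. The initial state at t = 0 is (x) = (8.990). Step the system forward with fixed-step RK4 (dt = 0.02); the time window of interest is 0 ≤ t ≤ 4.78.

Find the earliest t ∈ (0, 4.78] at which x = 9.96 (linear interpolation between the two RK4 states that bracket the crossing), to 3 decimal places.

t=0.000: state=(8.990)
step 1 (dt=0.02): k1=(3.468), k2=(3.428), k3=(3.429), k4=(3.389); state += dt/6·(k1+2k2+2k3+k4)
t=0.020: state=(9.059)
t=0.040: state=(9.126)
t=0.060: state=(9.191)
continuing one RK4 step at a time; state shown every 10 steps (Δt=0.2):
t=0.200: state=(9.606)
t=0.340: state=(9.951)
next step: t=0.360: state=(9.995) — x has crossed 9.96
linear interpolation between t=0.340 (9.95074) and t=0.360 (9.99457) → t≈0.344

t = 0.344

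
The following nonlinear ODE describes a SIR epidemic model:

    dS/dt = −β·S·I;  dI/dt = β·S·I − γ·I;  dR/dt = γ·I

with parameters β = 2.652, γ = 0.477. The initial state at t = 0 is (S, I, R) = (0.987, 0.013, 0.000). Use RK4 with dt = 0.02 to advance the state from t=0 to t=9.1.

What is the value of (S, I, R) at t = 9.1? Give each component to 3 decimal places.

(S, I, R) = (0.005, 0.039, 0.956)

t=0.000: state=(0.987, 0.013, 0.000)
step 1 (dt=0.02): k1=(-0.034, 0.028, 0.006), k2=(-0.035, 0.028, 0.006), k3=(-0.035, 0.028, 0.006), k4=(-0.035, 0.029, 0.006); state += dt/6·(k1+2k2+2k3+k4)
t=0.020: state=(0.986, 0.014, 0.000)
t=0.040: state=(0.986, 0.014, 0.000)
t=0.060: state=(0.985, 0.015, 0.000)
continuing one RK4 step at a time; state shown every 25 steps (Δt=0.5):
t=0.500: state=(0.957, 0.037, 0.006)
t=1.000: state=(0.879, 0.100, 0.021)
t=1.500: state=(0.712, 0.229, 0.059)
t=2.000: state=(0.470, 0.396, 0.133)
t=2.500: state=(0.256, 0.501, 0.242)
t=3.000: state=(0.130, 0.506, 0.364)
t=3.500: state=(0.069, 0.452, 0.479)
t=4.000: state=(0.040, 0.382, 0.579)
t=4.500: state=(0.025, 0.314, 0.661)
t=5.000: state=(0.017, 0.254, 0.729)
t=5.500: state=(0.013, 0.204, 0.783)
t=6.000: state=(0.010, 0.163, 0.827)
t=6.500: state=(0.008, 0.130, 0.862)
t=7.000: state=(0.007, 0.103, 0.889)
t=7.500: state=(0.006, 0.082, 0.912)
t=8.000: state=(0.006, 0.065, 0.929)
t=8.500: state=(0.005, 0.052, 0.943)
t=9.000: state=(0.005, 0.041, 0.954)
t=9.100: state=(0.005, 0.039, 0.956)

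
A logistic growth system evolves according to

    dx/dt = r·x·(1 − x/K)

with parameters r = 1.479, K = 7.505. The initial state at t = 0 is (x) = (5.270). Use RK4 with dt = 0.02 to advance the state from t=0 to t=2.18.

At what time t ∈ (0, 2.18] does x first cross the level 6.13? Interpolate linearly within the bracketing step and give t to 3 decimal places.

t=0.000: state=(5.270)
step 1 (dt=0.02): k1=(2.321), k2=(2.307), k3=(2.307), k4=(2.293); state += dt/6·(k1+2k2+2k3+k4)
t=0.020: state=(5.316)
t=0.040: state=(5.362)
t=0.060: state=(5.407)
continuing one RK4 step at a time; state shown every 5 steps (Δt=0.1):
t=0.100: state=(5.495)
t=0.200: state=(5.705)
t=0.300: state=(5.900)
t=0.400: state=(6.078)
t=0.420: state=(6.112)
next step: t=0.440: state=(6.145) — x has crossed 6.13
linear interpolation between t=0.420 (6.11220) and t=0.440 (6.14544) → t≈0.431

t = 0.431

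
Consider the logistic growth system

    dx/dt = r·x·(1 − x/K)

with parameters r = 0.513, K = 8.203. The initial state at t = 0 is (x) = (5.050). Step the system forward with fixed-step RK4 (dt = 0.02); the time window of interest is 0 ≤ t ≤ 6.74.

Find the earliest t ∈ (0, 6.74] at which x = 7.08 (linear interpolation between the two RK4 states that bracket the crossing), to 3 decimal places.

t = 2.671

t=0.000: state=(5.050)
step 1 (dt=0.02): k1=(0.996), k2=(0.995), k3=(0.995), k4=(0.993); state += dt/6·(k1+2k2+2k3+k4)
t=0.020: state=(5.070)
t=0.040: state=(5.090)
t=0.060: state=(5.110)
continuing one RK4 step at a time; state shown every 25 steps (Δt=0.5):
t=0.500: state=(5.531)
t=1.000: state=(5.971)
t=1.500: state=(6.363)
t=2.000: state=(6.703)
t=2.500: state=(6.992)
t=2.660: state=(7.075)
next step: t=2.680: state=(7.084) — x has crossed 7.08
linear interpolation between t=2.660 (7.07451) and t=2.680 (7.08445) → t≈2.671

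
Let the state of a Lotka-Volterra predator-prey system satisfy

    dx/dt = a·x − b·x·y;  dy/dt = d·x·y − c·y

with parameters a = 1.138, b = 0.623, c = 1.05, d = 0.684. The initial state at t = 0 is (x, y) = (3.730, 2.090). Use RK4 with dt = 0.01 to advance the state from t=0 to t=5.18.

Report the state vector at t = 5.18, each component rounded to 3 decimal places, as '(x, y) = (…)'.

t=0.000: state=(3.730, 2.090)
step 1 (dt=0.01): k1=(-0.612, 3.138), k2=(-0.648, 3.157), k3=(-0.648, 3.157), k4=(-0.684, 3.176); state += dt/6·(k1+2k2+2k3+k4)
t=0.010: state=(3.724, 2.122)
t=0.020: state=(3.716, 2.154)
t=0.030: state=(3.708, 2.186)
continuing one RK4 step at a time; state shown every 20 steps (Δt=0.2):
t=0.200: state=(3.462, 2.780)
t=0.400: state=(2.937, 3.499)
t=0.600: state=(2.297, 4.058)
t=0.800: state=(1.706, 4.320)
t=1.000: state=(1.250, 4.279)
t=1.200: state=(0.934, 4.022)
t=1.400: state=(0.727, 3.648)
t=1.600: state=(0.594, 3.235)
t=1.800: state=(0.512, 2.827)
t=2.000: state=(0.463, 2.448)
t=2.200: state=(0.437, 2.110)
t=2.400: state=(0.430, 1.815)
t=2.600: state=(0.438, 1.561)
t=2.800: state=(0.459, 1.345)
t=3.000: state=(0.493, 1.163)
t=3.200: state=(0.541, 1.012)
t=3.400: state=(0.603, 0.887)
t=3.600: state=(0.683, 0.785)
t=3.800: state=(0.782, 0.703)
t=4.000: state=(0.903, 0.639)
t=4.200: state=(1.050, 0.592)
t=4.400: state=(1.227, 0.561)
t=4.600: state=(1.439, 0.545)
t=4.800: state=(1.688, 0.547)
t=5.000: state=(1.977, 0.569)
t=5.180: state=(2.272, 0.612)

(x, y) = (2.272, 0.612)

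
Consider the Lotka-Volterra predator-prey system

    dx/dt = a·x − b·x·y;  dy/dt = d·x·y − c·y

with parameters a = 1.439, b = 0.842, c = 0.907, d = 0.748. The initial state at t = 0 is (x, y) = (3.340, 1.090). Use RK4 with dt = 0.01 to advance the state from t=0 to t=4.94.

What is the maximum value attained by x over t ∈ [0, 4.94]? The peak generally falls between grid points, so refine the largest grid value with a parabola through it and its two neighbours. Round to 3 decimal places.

max x = 3.599

t=0.000: state=(3.340, 1.090)
step 1 (dt=0.01): k1=(1.741, 1.735), k2=(1.721, 1.755), k3=(1.721, 1.756), k4=(1.700, 1.777); state += dt/6·(k1+2k2+2k3+k4)
t=0.010: state=(3.357, 1.108)
t=0.020: state=(3.374, 1.126)
t=0.030: state=(3.390, 1.144)
continuing one RK4 step at a time; state shown every 20 steps (Δt=0.2):
t=0.200: state=(3.582, 1.530)
t=0.400: state=(3.505, 2.179)
t=0.600: state=(3.030, 2.978)
t=0.800: state=(2.295, 3.705)
t=1.000: state=(1.575, 4.121)
t=1.200: state=(1.040, 4.169)
t=1.400: state=(0.698, 3.952)
t=1.600: state=(0.492, 3.599)
t=1.800: state=(0.370, 3.199)
t=2.000: state=(0.298, 2.804)
t=2.200: state=(0.256, 2.437)
t=2.400: state=(0.233, 2.108)
t=2.600: state=(0.223, 1.819)
t=2.800: state=(0.224, 1.569)
t=3.000: state=(0.233, 1.354)
t=3.200: state=(0.252, 1.171)
t=3.400: state=(0.279, 1.016)
t=3.600: state=(0.318, 0.886)
t=3.800: state=(0.368, 0.778)
t=4.000: state=(0.434, 0.689)
t=4.200: state=(0.519, 0.617)
t=4.400: state=(0.626, 0.560)
t=4.600: state=(0.763, 0.518)
t=4.800: state=(0.935, 0.491)
t=4.940: state=(1.080, 0.480)
largest grid value and its neighbours: x(0.250)=3.59828, x(0.260)=3.59893, x(0.270)=3.59865
parabola through these three points peaks at t≈0.262 with x≈3.59894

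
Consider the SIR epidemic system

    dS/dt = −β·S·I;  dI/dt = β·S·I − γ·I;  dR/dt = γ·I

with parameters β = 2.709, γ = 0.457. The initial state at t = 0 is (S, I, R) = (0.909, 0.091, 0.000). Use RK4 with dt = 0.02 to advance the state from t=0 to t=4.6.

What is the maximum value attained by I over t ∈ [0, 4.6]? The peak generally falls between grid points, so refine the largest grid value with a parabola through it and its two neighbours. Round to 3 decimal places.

t=0.000: state=(0.909, 0.091, 0.000)
step 1 (dt=0.02): k1=(-0.224, 0.182, 0.042), k2=(-0.228, 0.186, 0.042), k3=(-0.228, 0.186, 0.042), k4=(-0.232, 0.189, 0.043); state += dt/6·(k1+2k2+2k3+k4)
t=0.020: state=(0.904, 0.095, 0.001)
t=0.040: state=(0.900, 0.099, 0.002)
t=0.060: state=(0.895, 0.103, 0.003)
continuing one RK4 step at a time; state shown every 10 steps (Δt=0.2):
t=0.200: state=(0.856, 0.134, 0.010)
t=0.400: state=(0.784, 0.191, 0.025)
t=0.600: state=(0.694, 0.260, 0.045)
t=0.800: state=(0.591, 0.337, 0.073)
t=1.000: state=(0.482, 0.411, 0.107)
t=1.200: state=(0.379, 0.473, 0.147)
t=1.400: state=(0.290, 0.517, 0.193)
t=1.600: state=(0.217, 0.541, 0.241)
t=1.800: state=(0.162, 0.547, 0.291)
t=2.000: state=(0.120, 0.539, 0.341)
t=2.200: state=(0.090, 0.520, 0.389)
t=2.400: state=(0.069, 0.495, 0.436)
t=2.600: state=(0.053, 0.467, 0.480)
t=2.800: state=(0.041, 0.437, 0.521)
t=3.000: state=(0.033, 0.407, 0.560)
t=3.200: state=(0.027, 0.378, 0.596)
t=3.400: state=(0.022, 0.349, 0.629)
t=3.600: state=(0.018, 0.322, 0.660)
t=3.800: state=(0.015, 0.297, 0.688)
t=4.000: state=(0.013, 0.273, 0.714)
t=4.200: state=(0.011, 0.251, 0.738)
t=4.400: state=(0.010, 0.230, 0.760)
t=4.600: state=(0.009, 0.211, 0.780)
largest grid value and its neighbours: I(1.760)=0.54715, I(1.780)=0.54716, I(1.800)=0.54703
parabola through these three points peaks at t≈1.771 with I≈0.54718

max I = 0.547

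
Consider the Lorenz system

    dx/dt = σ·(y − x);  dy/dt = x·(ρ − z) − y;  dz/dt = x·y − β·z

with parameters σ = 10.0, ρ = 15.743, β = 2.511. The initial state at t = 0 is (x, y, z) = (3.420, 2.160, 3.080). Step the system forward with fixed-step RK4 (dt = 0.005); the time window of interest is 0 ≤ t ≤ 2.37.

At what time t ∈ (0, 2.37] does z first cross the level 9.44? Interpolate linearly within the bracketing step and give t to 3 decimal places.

t=0.000: state=(3.420, 2.160, 3.080)
step 1 (dt=0.005): k1=(-12.600, 41.147, -0.347), k2=(-11.256, 40.649, -0.064), k3=(-11.302, 40.690, -0.062), k4=(-10.000, 40.229, 0.216); state += dt/6·(k1+2k2+2k3+k4)
t=0.005: state=(3.364, 2.363, 3.080)
t=0.010: state=(3.320, 2.563, 3.082)
t=0.015: state=(3.288, 2.758, 3.087)
continuing one RK4 step at a time; state shown every 20 steps (Δt=0.1):
t=0.100: state=(4.048, 6.074, 3.703)
t=0.200: state=(7.071, 10.929, 7.116)
t=0.230: state=(8.267, 12.330, 9.189)
next step: t=0.235: state=(8.470, 12.534, 9.591) — z has crossed 9.44
linear interpolation between t=0.230 (9.18868) and t=0.235 (9.59105) → t≈0.233

t = 0.233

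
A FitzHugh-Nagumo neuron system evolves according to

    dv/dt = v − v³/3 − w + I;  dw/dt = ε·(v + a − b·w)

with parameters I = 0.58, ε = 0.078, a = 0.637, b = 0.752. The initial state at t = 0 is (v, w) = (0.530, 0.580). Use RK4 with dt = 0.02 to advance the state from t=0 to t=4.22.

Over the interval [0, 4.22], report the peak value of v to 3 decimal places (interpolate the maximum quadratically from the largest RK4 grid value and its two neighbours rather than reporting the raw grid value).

t=0.000: state=(0.530, 0.580)
step 1 (dt=0.02): k1=(0.480, 0.057), k2=(0.483, 0.057), k3=(0.483, 0.057), k4=(0.486, 0.058); state += dt/6·(k1+2k2+2k3+k4)
t=0.020: state=(0.540, 0.581)
t=0.040: state=(0.549, 0.582)
t=0.060: state=(0.559, 0.583)
continuing one RK4 step at a time; state shown every 10 steps (Δt=0.2):
t=0.200: state=(0.632, 0.592)
t=0.400: state=(0.744, 0.606)
t=0.600: state=(0.863, 0.621)
t=0.800: state=(0.985, 0.638)
t=1.000: state=(1.104, 0.657)
t=1.200: state=(1.214, 0.677)
t=1.400: state=(1.311, 0.698)
t=1.600: state=(1.390, 0.721)
t=1.800: state=(1.452, 0.745)
t=2.000: state=(1.498, 0.769)
t=2.200: state=(1.529, 0.793)
t=2.400: state=(1.548, 0.818)
t=2.600: state=(1.559, 0.842)
t=2.800: state=(1.563, 0.866)
t=3.000: state=(1.561, 0.890)
t=3.200: state=(1.556, 0.914)
t=3.400: state=(1.548, 0.937)
t=3.600: state=(1.538, 0.960)
t=3.800: state=(1.526, 0.983)
t=4.000: state=(1.513, 1.005)
t=4.200: state=(1.500, 1.026)
t=4.220: state=(1.498, 1.028)
largest grid value and its neighbours: v(2.820)=1.56270, v(2.840)=1.56271, v(2.860)=1.56268
parabola through these three points peaks at t≈2.835 with v≈1.56271

max v = 1.563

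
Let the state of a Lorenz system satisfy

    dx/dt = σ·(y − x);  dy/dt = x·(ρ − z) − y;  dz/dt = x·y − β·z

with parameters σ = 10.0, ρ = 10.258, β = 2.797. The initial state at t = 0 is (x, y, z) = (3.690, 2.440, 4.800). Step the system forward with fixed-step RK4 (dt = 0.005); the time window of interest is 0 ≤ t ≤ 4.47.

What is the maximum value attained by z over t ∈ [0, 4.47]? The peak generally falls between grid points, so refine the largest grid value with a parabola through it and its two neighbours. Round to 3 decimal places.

max z = 12.350

t=0.000: state=(3.690, 2.440, 4.800)
step 1 (dt=0.005): k1=(-12.500, 17.700, -4.422), k2=(-11.745, 17.526, -4.305), k3=(-11.768, 17.535, -4.303), k4=(-11.035, 17.369, -4.187); state += dt/6·(k1+2k2+2k3+k4)
t=0.005: state=(3.631, 2.528, 4.778)
t=0.010: state=(3.580, 2.614, 4.758)
t=0.015: state=(3.534, 2.698, 4.739)
continuing one RK4 step at a time; state shown every 40 steps (Δt=0.2):
t=0.200: state=(4.439, 5.681, 5.180)
t=0.400: state=(7.002, 7.802, 9.528)
t=0.600: state=(6.163, 4.793, 12.282)
t=0.800: state=(3.789, 3.097, 9.670)
t=1.000: state=(3.465, 3.749, 7.288)
t=1.200: state=(4.647, 5.467, 7.049)
t=1.400: state=(6.140, 6.582, 9.346)
t=1.600: state=(5.835, 5.181, 10.976)
t=1.800: state=(4.499, 4.021, 9.718)
t=2.000: state=(4.199, 4.355, 8.214)
t=2.200: state=(4.916, 5.399, 8.116)
t=2.400: state=(5.703, 5.892, 9.418)
t=2.600: state=(5.485, 5.136, 10.204)
t=2.800: state=(4.768, 4.505, 9.511)
t=3.000: state=(4.614, 4.718, 8.665)
t=3.200: state=(5.046, 5.317, 8.683)
t=3.400: state=(5.442, 5.514, 9.415)
t=3.600: state=(5.283, 5.090, 9.774)
t=3.800: state=(4.901, 4.765, 9.369)
t=4.000: state=(4.839, 4.910, 8.916)
t=4.200: state=(5.094, 5.242, 8.974)
t=4.400: state=(5.288, 5.310, 9.379)
t=4.470: state=(5.282, 5.245, 9.486)
largest grid value and its neighbours: z(0.565)=12.34459, z(0.570)=12.34927, z(0.575)=12.34919
parabola through these three points peaks at t≈0.572 with z≈12.34983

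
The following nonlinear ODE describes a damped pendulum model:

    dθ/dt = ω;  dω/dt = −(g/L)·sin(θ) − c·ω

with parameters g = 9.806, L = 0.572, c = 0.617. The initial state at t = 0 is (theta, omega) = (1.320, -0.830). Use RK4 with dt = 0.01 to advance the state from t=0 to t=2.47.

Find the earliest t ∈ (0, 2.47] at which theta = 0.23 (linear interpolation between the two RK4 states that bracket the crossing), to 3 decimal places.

t=0.000: state=(1.320, -0.830)
step 1 (dt=0.01): k1=(-0.830, -16.095), k2=(-0.910, -16.027), k3=(-0.910, -16.026), k4=(-0.990, -15.957); state += dt/6·(k1+2k2+2k3+k4)
t=0.010: state=(1.311, -0.990)
t=0.020: state=(1.300, -1.149)
t=0.030: state=(1.288, -1.306)
continuing one RK4 step at a time; state shown every 10 steps (Δt=0.1):
t=0.100: state=(1.159, -2.357)
t=0.200: state=(0.857, -3.625)
t=0.300: state=(0.450, -4.418)
t=0.340: state=(0.270, -4.548)
next step: t=0.350: state=(0.225, -4.562) — theta has crossed 0.23
linear interpolation between t=0.340 (0.27026) and t=0.350 (0.22470) → t≈0.349

t = 0.349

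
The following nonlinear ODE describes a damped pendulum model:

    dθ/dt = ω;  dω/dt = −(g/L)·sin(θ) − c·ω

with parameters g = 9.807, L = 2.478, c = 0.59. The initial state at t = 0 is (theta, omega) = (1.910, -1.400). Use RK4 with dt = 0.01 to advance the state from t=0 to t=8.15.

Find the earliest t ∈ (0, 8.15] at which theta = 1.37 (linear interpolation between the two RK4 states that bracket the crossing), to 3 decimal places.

t = 0.296

t=0.000: state=(1.910, -1.400)
step 1 (dt=0.01): k1=(-1.400, -2.906), k2=(-1.415, -2.907), k3=(-1.415, -2.907), k4=(-1.429, -2.907); state += dt/6·(k1+2k2+2k3+k4)
t=0.010: state=(1.896, -1.429)
t=0.020: state=(1.881, -1.458)
t=0.030: state=(1.867, -1.487)
t=0.290: state=(1.383, -2.218)
next step: t=0.300: state=(1.361, -2.244) — theta has crossed 1.37
linear interpolation between t=0.290 (1.38320) and t=0.300 (1.36089) → t≈0.296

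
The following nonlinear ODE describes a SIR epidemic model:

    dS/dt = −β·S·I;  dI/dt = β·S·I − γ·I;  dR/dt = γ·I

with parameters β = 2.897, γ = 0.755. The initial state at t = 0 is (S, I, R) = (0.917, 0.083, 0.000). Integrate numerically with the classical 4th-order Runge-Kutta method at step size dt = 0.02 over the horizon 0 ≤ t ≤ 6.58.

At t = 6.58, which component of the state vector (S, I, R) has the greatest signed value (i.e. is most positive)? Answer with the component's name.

t=0.000: state=(0.917, 0.083, 0.000)
step 1 (dt=0.02): k1=(-0.220, 0.158, 0.063), k2=(-0.224, 0.160, 0.064), k3=(-0.224, 0.160, 0.064), k4=(-0.228, 0.163, 0.065); state += dt/6·(k1+2k2+2k3+k4)
t=0.020: state=(0.913, 0.086, 0.001)
t=0.040: state=(0.908, 0.090, 0.003)
t=0.060: state=(0.903, 0.093, 0.004)
continuing one RK4 step at a time; state shown every 25 steps (Δt=0.5):
t=0.500: state=(0.756, 0.194, 0.050)
t=1.000: state=(0.515, 0.335, 0.150)
t=1.500: state=(0.297, 0.409, 0.294)
t=2.000: state=(0.165, 0.388, 0.447)
t=2.500: state=(0.099, 0.320, 0.581)
t=3.000: state=(0.065, 0.246, 0.688)
t=3.500: state=(0.048, 0.183, 0.769)
t=4.000: state=(0.038, 0.134, 0.828)
t=4.500: state=(0.032, 0.096, 0.871)
t=5.000: state=(0.029, 0.069, 0.902)
t=5.500: state=(0.026, 0.049, 0.924)
t=6.000: state=(0.025, 0.035, 0.940)
t=6.500: state=(0.024, 0.025, 0.951)
t=6.580: state=(0.024, 0.024, 0.953)
compare at T: S=0.024, I=0.024, R=0.953

largest component: R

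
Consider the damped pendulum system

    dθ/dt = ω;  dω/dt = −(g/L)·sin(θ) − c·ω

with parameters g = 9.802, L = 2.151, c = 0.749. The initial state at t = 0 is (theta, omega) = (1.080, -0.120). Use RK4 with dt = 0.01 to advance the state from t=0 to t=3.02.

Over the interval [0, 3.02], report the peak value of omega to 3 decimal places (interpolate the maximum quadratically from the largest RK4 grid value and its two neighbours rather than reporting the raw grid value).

t=0.000: state=(1.080, -0.120)
step 1 (dt=0.01): k1=(-0.120, -3.929), k2=(-0.140, -3.913), k3=(-0.140, -3.913), k4=(-0.159, -3.897); state += dt/6·(k1+2k2+2k3+k4)
t=0.010: state=(1.079, -0.159)
t=0.020: state=(1.077, -0.198)
t=0.030: state=(1.075, -0.236)
continuing one RK4 step at a time; state shown every 10 steps (Δt=0.1):
t=0.100: state=(1.049, -0.496)
t=0.200: state=(0.982, -0.834)
t=0.300: state=(0.884, -1.127)
t=0.400: state=(0.759, -1.367)
t=0.500: state=(0.612, -1.546)
t=0.600: state=(0.452, -1.657)
t=0.700: state=(0.283, -1.695)
t=0.800: state=(0.115, -1.659)
t=0.900: state=(-0.046, -1.553)
t=1.000: state=(-0.193, -1.388)
t=1.100: state=(-0.322, -1.175)
t=1.200: state=(-0.427, -0.928)
t=1.300: state=(-0.507, -0.663)
t=1.400: state=(-0.560, -0.391)
t=1.500: state=(-0.585, -0.124)
t=1.600: state=(-0.585, 0.128)
t=1.700: state=(-0.560, 0.358)
t=1.800: state=(-0.514, 0.557)
t=1.900: state=(-0.450, 0.721)
t=2.000: state=(-0.371, 0.844)
t=2.100: state=(-0.283, 0.924)
t=2.200: state=(-0.188, 0.960)
t=2.300: state=(-0.092, 0.952)
t=2.400: state=(0.001, 0.903)
t=2.500: state=(0.087, 0.818)
t=2.600: state=(0.163, 0.703)
t=2.700: state=(0.227, 0.567)
t=2.800: state=(0.276, 0.416)
t=2.900: state=(0.310, 0.258)
t=3.000: state=(0.328, 0.101)
t=3.020: state=(0.330, 0.071)
largest grid value and its neighbours: omega(2.220)=0.96168, omega(2.230)=0.96191, omega(2.240)=0.96172
parabola through these three points peaks at t≈2.230 with omega≈0.96191

max omega = 0.962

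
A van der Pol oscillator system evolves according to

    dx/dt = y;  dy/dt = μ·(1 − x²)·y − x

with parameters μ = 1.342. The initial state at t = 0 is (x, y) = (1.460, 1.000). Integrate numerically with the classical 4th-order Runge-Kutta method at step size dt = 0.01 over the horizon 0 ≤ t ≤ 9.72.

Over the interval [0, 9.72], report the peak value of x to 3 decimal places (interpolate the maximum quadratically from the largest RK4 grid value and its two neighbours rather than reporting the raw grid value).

t=0.000: state=(1.460, 1.000)
step 1 (dt=0.01): k1=(1.000, -2.979), k2=(0.985, -2.980), k3=(0.985, -2.980), k4=(0.970, -2.981); state += dt/6·(k1+2k2+2k3+k4)
t=0.010: state=(1.470, 0.970)
t=0.020: state=(1.479, 0.940)
t=0.030: state=(1.489, 0.911)
continuing one RK4 step at a time; state shown every 50 steps (Δt=0.5):
t=0.500: state=(1.638, -0.134)
t=1.000: state=(1.449, -0.563)
t=1.500: state=(1.088, -0.903)
t=2.000: state=(0.490, -1.591)
t=2.500: state=(-0.637, -2.928)
t=3.000: state=(-1.848, -1.185)
t=3.500: state=(-1.977, 0.260)
t=4.000: state=(-1.772, 0.510)
t=4.500: state=(-1.478, 0.675)
t=5.000: state=(-1.075, 0.973)
t=5.500: state=(-0.435, 1.705)
t=6.000: state=(0.762, 3.025)
t=6.500: state=(1.905, 0.950)
t=7.000: state=(1.974, -0.300)
t=7.500: state=(1.759, -0.521)
t=8.000: state=(1.460, -0.687)
t=8.500: state=(1.049, -0.997)
t=9.000: state=(0.388, -1.768)
t=9.500: state=(-0.844, -3.042)
t=9.720: state=(-1.474, -2.467)
largest grid value and its neighbours: x(6.760)=2.01309, x(6.770)=2.01322, x(6.780)=2.01314
parabola through these three points peaks at t≈6.771 with x≈2.01322

max x = 2.013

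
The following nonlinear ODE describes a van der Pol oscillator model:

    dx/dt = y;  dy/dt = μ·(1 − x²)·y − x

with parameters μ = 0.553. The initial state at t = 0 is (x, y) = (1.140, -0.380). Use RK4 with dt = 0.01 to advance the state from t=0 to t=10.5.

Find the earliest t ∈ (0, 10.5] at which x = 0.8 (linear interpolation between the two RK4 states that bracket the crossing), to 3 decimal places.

t=0.000: state=(1.140, -0.380)
step 1 (dt=0.01): k1=(-0.380, -1.077), k2=(-0.385, -1.075), k3=(-0.385, -1.075), k4=(-0.391, -1.073); state += dt/6·(k1+2k2+2k3+k4)
t=0.010: state=(1.136, -0.391)
t=0.020: state=(1.132, -0.401)
t=0.030: state=(1.128, -0.412)
continuing one RK4 step at a time; state shown every 50 steps (Δt=0.5):
t=0.500: state=(0.821, -0.886)
t=0.520: state=(0.804, -0.906)
next step: t=0.530: state=(0.794, -0.916) — x has crossed 0.8
linear interpolation between t=0.520 (0.80354) and t=0.530 (0.79443) → t≈0.524

t = 0.524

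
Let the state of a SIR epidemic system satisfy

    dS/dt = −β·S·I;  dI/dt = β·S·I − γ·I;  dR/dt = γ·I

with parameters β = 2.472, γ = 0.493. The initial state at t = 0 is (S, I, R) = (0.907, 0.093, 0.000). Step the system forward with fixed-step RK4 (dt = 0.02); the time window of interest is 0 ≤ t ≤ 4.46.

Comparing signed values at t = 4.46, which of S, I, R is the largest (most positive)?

t=0.000: state=(0.907, 0.093, 0.000)
step 1 (dt=0.02): k1=(-0.209, 0.163, 0.046), k2=(-0.212, 0.165, 0.047), k3=(-0.212, 0.165, 0.047), k4=(-0.215, 0.167, 0.047); state += dt/6·(k1+2k2+2k3+k4)
t=0.020: state=(0.903, 0.096, 0.001)
t=0.040: state=(0.898, 0.100, 0.002)
t=0.060: state=(0.894, 0.103, 0.003)
continuing one RK4 step at a time; state shown every 10 steps (Δt=0.2):
t=0.200: state=(0.859, 0.130, 0.011)
t=0.400: state=(0.796, 0.178, 0.026)
t=0.600: state=(0.719, 0.235, 0.046)
t=0.800: state=(0.630, 0.297, 0.073)
t=1.000: state=(0.536, 0.359, 0.105)
t=1.200: state=(0.443, 0.414, 0.143)
t=1.400: state=(0.357, 0.457, 0.186)
t=1.600: state=(0.282, 0.485, 0.233)
t=1.800: state=(0.221, 0.497, 0.281)
t=2.000: state=(0.173, 0.497, 0.330)
t=2.200: state=(0.136, 0.485, 0.379)
t=2.400: state=(0.107, 0.467, 0.426)
t=2.600: state=(0.086, 0.444, 0.471)
t=2.800: state=(0.069, 0.418, 0.513)
t=3.000: state=(0.057, 0.390, 0.553)
t=3.200: state=(0.047, 0.363, 0.590)
t=3.400: state=(0.040, 0.336, 0.625)
t=3.600: state=(0.034, 0.310, 0.657)
t=3.800: state=(0.029, 0.285, 0.686)
t=4.000: state=(0.025, 0.262, 0.713)
t=4.200: state=(0.022, 0.240, 0.737)
t=4.400: state=(0.020, 0.220, 0.760)
t=4.460: state=(0.019, 0.214, 0.767)
compare at T: S=0.019, I=0.214, R=0.767

largest component: R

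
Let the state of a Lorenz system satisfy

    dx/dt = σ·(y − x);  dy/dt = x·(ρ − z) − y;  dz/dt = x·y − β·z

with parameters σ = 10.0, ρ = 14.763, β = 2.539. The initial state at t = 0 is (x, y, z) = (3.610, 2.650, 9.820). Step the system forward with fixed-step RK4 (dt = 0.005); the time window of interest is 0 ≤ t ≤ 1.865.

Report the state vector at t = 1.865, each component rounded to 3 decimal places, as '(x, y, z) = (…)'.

(x, y, z) = (4.294, 4.886, 10.990)

t=0.000: state=(3.610, 2.650, 9.820)
step 1 (dt=0.005): k1=(-9.600, 15.194, -15.366), k2=(-8.980, 15.175, -15.196), k3=(-8.996, 15.182, -15.193), k4=(-8.391, 15.167, -15.022); state += dt/6·(k1+2k2+2k3+k4)
t=0.005: state=(3.565, 2.726, 9.744)
t=0.010: state=(3.526, 2.802, 9.670)
t=0.015: state=(3.493, 2.877, 9.597)
continuing one RK4 step at a time; state shown every 20 steps (Δt=0.1):
t=0.100: state=(3.575, 4.240, 8.675)
t=0.200: state=(4.709, 6.252, 8.643)
t=0.300: state=(6.526, 8.503, 10.430)
t=0.400: state=(8.252, 9.442, 14.190)
t=0.500: state=(8.416, 7.474, 17.505)
t=0.600: state=(6.698, 4.540, 17.576)
t=0.700: state=(4.713, 3.095, 15.463)
t=0.800: state=(3.603, 2.990, 13.056)
t=0.900: state=(3.411, 3.601, 11.117)
t=1.000: state=(3.926, 4.748, 9.960)
t=1.100: state=(5.026, 6.380, 9.930)
t=1.200: state=(6.524, 8.062, 11.451)
t=1.300: state=(7.787, 8.582, 14.321)
t=1.400: state=(7.825, 7.081, 16.678)
t=1.500: state=(6.538, 4.930, 16.738)
t=1.600: state=(5.029, 3.767, 15.130)
t=1.700: state=(4.151, 3.666, 13.189)
t=1.800: state=(4.028, 4.243, 11.626)
t=1.865: state=(4.294, 4.886, 10.990)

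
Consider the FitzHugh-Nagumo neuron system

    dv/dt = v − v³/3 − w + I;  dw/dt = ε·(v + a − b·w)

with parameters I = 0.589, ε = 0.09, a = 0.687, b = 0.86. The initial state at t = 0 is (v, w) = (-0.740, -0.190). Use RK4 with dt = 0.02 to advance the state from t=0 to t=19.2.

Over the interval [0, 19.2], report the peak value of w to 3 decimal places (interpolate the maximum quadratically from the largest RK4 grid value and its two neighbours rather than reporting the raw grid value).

t=0.000: state=(-0.740, -0.190)
step 1 (dt=0.02): k1=(0.174, 0.010), k2=(0.175, 0.010), k3=(0.175, 0.010), k4=(0.175, 0.010); state += dt/6·(k1+2k2+2k3+k4)
t=0.020: state=(-0.737, -0.190)
t=0.040: state=(-0.733, -0.190)
t=0.060: state=(-0.729, -0.189)
continuing one RK4 step at a time; state shown every 50 steps (Δt=1):
t=1.000: state=(-0.518, -0.172)
t=2.000: state=(-0.091, -0.128)
t=3.000: state=(0.876, -0.029)
t=4.000: state=(1.778, 0.155)
t=5.000: state=(1.855, 0.363)
t=6.000: state=(1.786, 0.554)
t=7.000: state=(1.706, 0.723)
t=8.000: state=(1.622, 0.873)
t=9.000: state=(1.536, 1.004)
t=10.000: state=(1.447, 1.118)
t=11.000: state=(1.352, 1.215)
t=12.000: state=(1.249, 1.297)
t=13.000: state=(1.133, 1.363)
t=14.000: state=(0.993, 1.413)
t=15.000: state=(0.806, 1.446)
t=16.000: state=(0.508, 1.456)
t=17.000: state=(-0.122, 1.427)
t=18.000: state=(-1.406, 1.316)
t=19.000: state=(-1.930, 1.124)
t=19.200: state=(-1.937, 1.085)
largest grid value and its neighbours: w(15.820)=1.45591, w(15.840)=1.45592, w(15.860)=1.45592
parabola through these three points peaks at t≈15.850 with w≈1.45592

max w = 1.456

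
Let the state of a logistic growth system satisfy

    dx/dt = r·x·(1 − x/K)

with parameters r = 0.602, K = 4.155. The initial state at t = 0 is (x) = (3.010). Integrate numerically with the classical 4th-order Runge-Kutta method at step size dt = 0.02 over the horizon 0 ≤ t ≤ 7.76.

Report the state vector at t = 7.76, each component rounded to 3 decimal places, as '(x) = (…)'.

t=0.000: state=(3.010)
step 1 (dt=0.02): k1=(0.499), k2=(0.498), k3=(0.498), k4=(0.497); state += dt/6·(k1+2k2+2k3+k4)
t=0.020: state=(3.020)
t=0.040: state=(3.030)
t=0.060: state=(3.040)
continuing one RK4 step at a time; state shown every 25 steps (Δt=0.5):
t=0.500: state=(3.242)
t=1.000: state=(3.439)
t=1.500: state=(3.600)
t=2.000: state=(3.729)
t=2.500: state=(3.831)
t=3.000: state=(3.911)
t=3.500: state=(3.971)
t=4.000: state=(4.017)
t=4.500: state=(4.052)
t=5.000: state=(4.079)
t=5.500: state=(4.098)
t=6.000: state=(4.113)
t=6.500: state=(4.124)
t=7.000: state=(4.132)
t=7.500: state=(4.138)
t=7.760: state=(4.140)

(x) = (4.140)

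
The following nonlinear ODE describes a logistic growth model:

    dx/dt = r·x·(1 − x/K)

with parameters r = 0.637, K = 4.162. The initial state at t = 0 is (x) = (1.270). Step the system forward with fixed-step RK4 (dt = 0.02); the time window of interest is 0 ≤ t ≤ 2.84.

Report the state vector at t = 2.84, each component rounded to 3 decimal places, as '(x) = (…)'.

t=0.000: state=(1.270)
step 1 (dt=0.02): k1=(0.562), k2=(0.564), k3=(0.564), k4=(0.565); state += dt/6·(k1+2k2+2k3+k4)
t=0.020: state=(1.281)
t=0.040: state=(1.293)
t=0.060: state=(1.304)
continuing one RK4 step at a time; state shown every 5 steps (Δt=0.1):
t=0.100: state=(1.327)
t=0.200: state=(1.385)
t=0.300: state=(1.445)
t=0.400: state=(1.505)
t=0.500: state=(1.567)
t=0.600: state=(1.630)
t=0.700: state=(1.693)
t=0.800: state=(1.758)
t=0.900: state=(1.823)
t=1.000: state=(1.888)
t=1.100: state=(1.954)
t=1.200: state=(2.020)
t=1.300: state=(2.086)
t=1.400: state=(2.153)
t=1.500: state=(2.219)
t=1.600: state=(2.285)
t=1.700: state=(2.350)
t=1.800: state=(2.415)
t=1.900: state=(2.479)
t=2.000: state=(2.543)
t=2.100: state=(2.605)
t=2.200: state=(2.667)
t=2.300: state=(2.727)
t=2.400: state=(2.786)
t=2.500: state=(2.844)
t=2.600: state=(2.901)
t=2.700: state=(2.956)
t=2.800: state=(3.010)
t=2.840: state=(3.031)

(x) = (3.031)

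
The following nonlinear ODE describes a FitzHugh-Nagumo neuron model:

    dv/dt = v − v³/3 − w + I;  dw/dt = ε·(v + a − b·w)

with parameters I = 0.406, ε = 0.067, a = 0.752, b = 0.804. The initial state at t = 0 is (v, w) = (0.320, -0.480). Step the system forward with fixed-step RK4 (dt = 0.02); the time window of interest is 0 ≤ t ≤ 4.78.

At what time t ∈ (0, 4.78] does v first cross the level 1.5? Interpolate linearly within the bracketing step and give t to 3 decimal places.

t = 0.855

t=0.000: state=(0.320, -0.480)
step 1 (dt=0.02): k1=(1.195, 0.098), k2=(1.205, 0.098), k3=(1.205, 0.098), k4=(1.215, 0.099); state += dt/6·(k1+2k2+2k3+k4)
t=0.020: state=(0.344, -0.478)
t=0.040: state=(0.369, -0.476)
t=0.060: state=(0.393, -0.474)
continuing one RK4 step at a time; state shown every 10 steps (Δt=0.2):
t=0.200: state=(0.578, -0.459)
t=0.400: state=(0.867, -0.434)
t=0.600: state=(1.164, -0.406)
t=0.800: state=(1.435, -0.374)
t=0.840: state=(1.483, -0.368)
next step: t=0.860: state=(1.506, -0.364) — v has crossed 1.5
linear interpolation between t=0.840 (1.48261) and t=0.860 (1.50569) → t≈0.855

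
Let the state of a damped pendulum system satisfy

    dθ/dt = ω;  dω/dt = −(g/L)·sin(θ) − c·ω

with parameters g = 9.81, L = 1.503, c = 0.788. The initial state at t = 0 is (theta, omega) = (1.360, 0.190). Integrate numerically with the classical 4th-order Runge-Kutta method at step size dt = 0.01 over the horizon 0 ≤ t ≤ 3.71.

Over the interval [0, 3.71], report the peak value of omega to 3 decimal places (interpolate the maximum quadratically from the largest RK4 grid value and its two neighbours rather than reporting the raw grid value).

max omega = 1.540

t=0.000: state=(1.360, 0.190)
step 1 (dt=0.01): k1=(0.190, -6.532), k2=(0.157, -6.508), k3=(0.157, -6.508), k4=(0.125, -6.483); state += dt/6·(k1+2k2+2k3+k4)
t=0.010: state=(1.362, 0.125)
t=0.020: state=(1.363, 0.060)
t=0.030: state=(1.363, -0.004)
continuing one RK4 step at a time; state shown every 20 steps (Δt=0.2):
t=0.200: state=(1.274, -1.012)
t=0.400: state=(0.972, -1.955)
t=0.600: state=(0.520, -2.485)
t=0.800: state=(0.018, -2.431)
t=1.000: state=(-0.415, -1.821)
t=1.200: state=(-0.690, -0.904)
t=1.400: state=(-0.775, 0.050)
t=1.600: state=(-0.680, 0.857)
t=1.800: state=(-0.451, 1.383)
t=2.000: state=(-0.152, 1.537)
t=2.200: state=(0.139, 1.312)
t=2.400: state=(0.354, 0.813)
t=2.600: state=(0.457, 0.206)
t=2.800: state=(0.440, -0.358)
t=3.000: state=(0.324, -0.761)
t=3.200: state=(0.151, -0.935)
t=3.400: state=(-0.033, -0.865)
t=3.600: state=(-0.182, -0.602)
t=3.710: state=(-0.238, -0.407)
largest grid value and its neighbours: omega(1.970)=1.53945, omega(1.980)=1.53968, omega(1.990)=1.53892
parabola through these three points peaks at t≈1.977 with omega≈1.53972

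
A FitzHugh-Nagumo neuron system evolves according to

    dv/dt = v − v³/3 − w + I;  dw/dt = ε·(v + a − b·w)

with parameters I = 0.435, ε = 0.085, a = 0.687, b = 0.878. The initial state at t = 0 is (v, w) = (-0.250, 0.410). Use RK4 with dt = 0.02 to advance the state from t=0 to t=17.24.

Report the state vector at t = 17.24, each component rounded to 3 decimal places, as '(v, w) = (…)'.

(v, w) = (-0.845, -0.291)

t=0.000: state=(-0.250, 0.410)
step 1 (dt=0.02): k1=(-0.220, 0.007), k2=(-0.222, 0.006), k3=(-0.222, 0.006), k4=(-0.224, 0.006); state += dt/6·(k1+2k2+2k3+k4)
t=0.020: state=(-0.254, 0.410)
t=0.040: state=(-0.259, 0.410)
t=0.060: state=(-0.264, 0.410)
continuing one RK4 step at a time; state shown every 50 steps (Δt=1):
t=1.000: state=(-0.600, 0.404)
t=2.000: state=(-1.178, 0.358)
t=3.000: state=(-1.539, 0.275)
t=4.000: state=(-1.595, 0.182)
t=5.000: state=(-1.561, 0.095)
t=6.000: state=(-1.510, 0.019)
t=7.000: state=(-1.456, -0.048)
t=8.000: state=(-1.401, -0.105)
t=9.000: state=(-1.346, -0.153)
t=10.000: state=(-1.291, -0.194)
t=11.000: state=(-1.235, -0.227)
t=12.000: state=(-1.180, -0.254)
t=13.000: state=(-1.123, -0.273)
t=14.000: state=(-1.065, -0.287)
t=15.000: state=(-1.003, -0.295)
t=16.000: state=(-0.938, -0.297)
t=17.000: state=(-0.864, -0.293)
t=17.240: state=(-0.845, -0.291)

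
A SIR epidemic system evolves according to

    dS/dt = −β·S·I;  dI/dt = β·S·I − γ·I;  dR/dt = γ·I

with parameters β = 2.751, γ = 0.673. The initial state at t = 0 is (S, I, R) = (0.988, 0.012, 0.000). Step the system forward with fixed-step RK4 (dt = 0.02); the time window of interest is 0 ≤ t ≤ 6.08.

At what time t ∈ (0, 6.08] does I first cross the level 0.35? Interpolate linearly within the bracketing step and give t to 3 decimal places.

t = 2.126

t=0.000: state=(0.988, 0.012, 0.000)
step 1 (dt=0.02): k1=(-0.033, 0.025, 0.008), k2=(-0.033, 0.025, 0.008), k3=(-0.033, 0.025, 0.008), k4=(-0.034, 0.026, 0.008); state += dt/6·(k1+2k2+2k3+k4)
t=0.020: state=(0.987, 0.013, 0.000)
t=0.040: state=(0.987, 0.013, 0.000)
t=0.060: state=(0.986, 0.014, 0.001)
continuing one RK4 step at a time; state shown every 10 steps (Δt=0.2):
t=0.200: state=(0.980, 0.018, 0.002)
t=0.400: state=(0.968, 0.027, 0.005)
t=0.600: state=(0.951, 0.040, 0.009)
t=0.800: state=(0.926, 0.058, 0.016)
t=1.000: state=(0.890, 0.084, 0.025)
t=1.200: state=(0.842, 0.119, 0.039)
t=1.400: state=(0.780, 0.162, 0.058)
t=1.600: state=(0.703, 0.213, 0.083)
t=1.800: state=(0.616, 0.268, 0.115)
t=2.000: state=(0.524, 0.321, 0.155)
t=2.120: state=(0.469, 0.349, 0.182)
next step: t=2.140: state=(0.460, 0.353, 0.187) — I has crossed 0.35
linear interpolation between t=2.120 (0.34873) and t=2.140 (0.35297) → t≈2.126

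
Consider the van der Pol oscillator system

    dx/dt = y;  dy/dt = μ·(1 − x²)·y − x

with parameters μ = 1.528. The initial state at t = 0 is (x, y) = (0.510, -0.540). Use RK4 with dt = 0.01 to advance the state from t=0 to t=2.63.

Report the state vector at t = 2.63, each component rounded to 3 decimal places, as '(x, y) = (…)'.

t=0.000: state=(0.510, -0.540)
step 1 (dt=0.01): k1=(-0.540, -1.121), k2=(-0.546, -1.126), k3=(-0.546, -1.126), k4=(-0.551, -1.132); state += dt/6·(k1+2k2+2k3+k4)
t=0.010: state=(0.505, -0.551)
t=0.020: state=(0.499, -0.563)
t=0.030: state=(0.493, -0.574)
continuing one RK4 step at a time; state shown every 10 steps (Δt=0.1):
t=0.100: state=(0.450, -0.658)
t=0.200: state=(0.378, -0.791)
t=0.300: state=(0.291, -0.942)
t=0.400: state=(0.189, -1.114)
t=0.500: state=(0.068, -1.309)
t=0.600: state=(-0.074, -1.524)
t=0.700: state=(-0.238, -1.753)
t=0.800: state=(-0.424, -1.973)
t=0.900: state=(-0.631, -2.147)
t=1.000: state=(-0.850, -2.223)
t=1.100: state=(-1.070, -2.152)
t=1.200: state=(-1.275, -1.916)
t=1.300: state=(-1.449, -1.551)
t=1.400: state=(-1.583, -1.132)
t=1.500: state=(-1.676, -0.734)
t=1.600: state=(-1.732, -0.400)
t=1.700: state=(-1.759, -0.142)
t=1.800: state=(-1.763, 0.048)
t=1.900: state=(-1.751, 0.185)
t=2.000: state=(-1.727, 0.286)
t=2.100: state=(-1.695, 0.361)
t=2.200: state=(-1.656, 0.420)
t=2.300: state=(-1.611, 0.470)
t=2.400: state=(-1.562, 0.515)
t=2.500: state=(-1.508, 0.557)
t=2.600: state=(-1.450, 0.600)
t=2.630: state=(-1.432, 0.613)

(x, y) = (-1.432, 0.613)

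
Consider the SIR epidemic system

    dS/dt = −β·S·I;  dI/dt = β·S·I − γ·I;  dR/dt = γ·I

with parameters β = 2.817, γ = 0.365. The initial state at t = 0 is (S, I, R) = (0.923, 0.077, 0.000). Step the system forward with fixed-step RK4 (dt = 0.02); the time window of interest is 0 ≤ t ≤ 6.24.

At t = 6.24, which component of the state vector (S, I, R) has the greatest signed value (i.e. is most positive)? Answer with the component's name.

largest component: R

t=0.000: state=(0.923, 0.077, 0.000)
step 1 (dt=0.02): k1=(-0.200, 0.172, 0.028), k2=(-0.204, 0.176, 0.029), k3=(-0.204, 0.176, 0.029), k4=(-0.208, 0.179, 0.029); state += dt/6·(k1+2k2+2k3+k4)
t=0.020: state=(0.919, 0.081, 0.001)
t=0.040: state=(0.915, 0.084, 0.001)
t=0.060: state=(0.910, 0.088, 0.002)
continuing one RK4 step at a time; state shown every 25 steps (Δt=0.5):
t=0.500: state=(0.762, 0.213, 0.025)
t=1.000: state=(0.485, 0.431, 0.083)
t=1.500: state=(0.233, 0.589, 0.178)
t=2.000: state=(0.099, 0.612, 0.290)
t=2.500: state=(0.043, 0.560, 0.397)
t=3.000: state=(0.021, 0.487, 0.493)
t=3.500: state=(0.011, 0.414, 0.575)
t=4.000: state=(0.006, 0.349, 0.644)
t=4.500: state=(0.004, 0.293, 0.703)
t=5.000: state=(0.003, 0.245, 0.752)
t=5.500: state=(0.002, 0.205, 0.793)
t=6.000: state=(0.002, 0.171, 0.827)
t=6.240: state=(0.001, 0.157, 0.842)
compare at T: S=0.001, I=0.157, R=0.842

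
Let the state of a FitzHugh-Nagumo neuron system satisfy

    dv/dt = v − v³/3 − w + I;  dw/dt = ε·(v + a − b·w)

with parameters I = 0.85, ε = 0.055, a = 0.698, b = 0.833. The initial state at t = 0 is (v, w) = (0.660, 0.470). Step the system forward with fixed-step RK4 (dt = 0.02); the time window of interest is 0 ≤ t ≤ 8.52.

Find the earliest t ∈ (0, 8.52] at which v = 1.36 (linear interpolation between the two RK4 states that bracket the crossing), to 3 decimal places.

t = 0.714

t=0.000: state=(0.660, 0.470)
step 1 (dt=0.02): k1=(0.944, 0.053), k2=(0.949, 0.054), k3=(0.949, 0.054), k4=(0.954, 0.054); state += dt/6·(k1+2k2+2k3+k4)
t=0.020: state=(0.679, 0.471)
t=0.040: state=(0.698, 0.472)
t=0.060: state=(0.717, 0.473)
continuing one RK4 step at a time; state shown every 25 steps (Δt=0.5):
t=0.500: state=(1.162, 0.503)
t=0.700: state=(1.348, 0.520)
next step: t=0.720: state=(1.365, 0.522) — v has crossed 1.36
linear interpolation between t=0.700 (1.34790) and t=0.720 (1.36497) → t≈0.714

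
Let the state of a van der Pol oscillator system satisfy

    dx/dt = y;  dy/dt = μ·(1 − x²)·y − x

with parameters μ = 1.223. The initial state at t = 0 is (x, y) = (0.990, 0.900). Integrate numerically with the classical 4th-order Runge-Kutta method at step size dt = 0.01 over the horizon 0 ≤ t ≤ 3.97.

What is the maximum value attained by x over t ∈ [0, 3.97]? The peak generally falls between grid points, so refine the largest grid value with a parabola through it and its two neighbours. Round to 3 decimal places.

t=0.000: state=(0.990, 0.900)
step 1 (dt=0.01): k1=(0.900, -0.968), k2=(0.895, -0.982), k3=(0.895, -0.982), k4=(0.890, -0.997); state += dt/6·(k1+2k2+2k3+k4)
t=0.010: state=(0.999, 0.890)
t=0.020: state=(1.008, 0.880)
t=0.030: state=(1.017, 0.870)
continuing one RK4 step at a time; state shown every 20 steps (Δt=0.2):
t=0.200: state=(1.147, 0.658)
t=0.400: state=(1.250, 0.362)
t=0.600: state=(1.293, 0.075)
t=0.800: state=(1.282, -0.175)
t=1.000: state=(1.225, -0.387)
t=1.200: state=(1.129, -0.577)
t=1.400: state=(0.994, -0.769)
t=1.600: state=(0.819, -0.989)
t=1.800: state=(0.595, -1.267)
t=2.000: state=(0.306, -1.637)
t=2.200: state=(-0.067, -2.107)
t=2.400: state=(-0.536, -2.560)
t=2.600: state=(-1.065, -2.617)
t=2.800: state=(-1.533, -1.952)
t=3.000: state=(-1.823, -0.965)
t=3.200: state=(-1.937, -0.234)
t=3.400: state=(-1.940, 0.164)
t=3.600: state=(-1.884, 0.367)
t=3.800: state=(-1.798, 0.484)
t=3.970: state=(-1.710, 0.557)
largest grid value and its neighbours: x(0.650)=1.29484, x(0.660)=1.29486, x(0.670)=1.29475
parabola through these three points peaks at t≈0.656 with x≈1.29487

max x = 1.295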